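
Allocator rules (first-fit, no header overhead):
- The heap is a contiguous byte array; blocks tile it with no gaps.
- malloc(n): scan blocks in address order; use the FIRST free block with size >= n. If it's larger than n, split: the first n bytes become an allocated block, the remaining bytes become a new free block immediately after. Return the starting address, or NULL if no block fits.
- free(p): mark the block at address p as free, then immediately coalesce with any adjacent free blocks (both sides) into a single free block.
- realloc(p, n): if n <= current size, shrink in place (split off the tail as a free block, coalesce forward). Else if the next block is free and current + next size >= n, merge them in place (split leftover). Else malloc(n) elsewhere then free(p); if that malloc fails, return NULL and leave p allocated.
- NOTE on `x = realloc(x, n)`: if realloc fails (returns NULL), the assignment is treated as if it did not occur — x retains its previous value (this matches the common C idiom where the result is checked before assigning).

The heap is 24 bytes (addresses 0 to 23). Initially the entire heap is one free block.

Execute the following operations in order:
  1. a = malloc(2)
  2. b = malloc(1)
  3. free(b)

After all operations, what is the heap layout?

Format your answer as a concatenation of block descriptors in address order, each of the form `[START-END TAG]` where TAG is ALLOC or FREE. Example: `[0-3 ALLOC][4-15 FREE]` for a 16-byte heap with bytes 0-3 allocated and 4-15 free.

Op 1: a = malloc(2) -> a = 0; heap: [0-1 ALLOC][2-23 FREE]
Op 2: b = malloc(1) -> b = 2; heap: [0-1 ALLOC][2-2 ALLOC][3-23 FREE]
Op 3: free(b) -> (freed b); heap: [0-1 ALLOC][2-23 FREE]

Answer: [0-1 ALLOC][2-23 FREE]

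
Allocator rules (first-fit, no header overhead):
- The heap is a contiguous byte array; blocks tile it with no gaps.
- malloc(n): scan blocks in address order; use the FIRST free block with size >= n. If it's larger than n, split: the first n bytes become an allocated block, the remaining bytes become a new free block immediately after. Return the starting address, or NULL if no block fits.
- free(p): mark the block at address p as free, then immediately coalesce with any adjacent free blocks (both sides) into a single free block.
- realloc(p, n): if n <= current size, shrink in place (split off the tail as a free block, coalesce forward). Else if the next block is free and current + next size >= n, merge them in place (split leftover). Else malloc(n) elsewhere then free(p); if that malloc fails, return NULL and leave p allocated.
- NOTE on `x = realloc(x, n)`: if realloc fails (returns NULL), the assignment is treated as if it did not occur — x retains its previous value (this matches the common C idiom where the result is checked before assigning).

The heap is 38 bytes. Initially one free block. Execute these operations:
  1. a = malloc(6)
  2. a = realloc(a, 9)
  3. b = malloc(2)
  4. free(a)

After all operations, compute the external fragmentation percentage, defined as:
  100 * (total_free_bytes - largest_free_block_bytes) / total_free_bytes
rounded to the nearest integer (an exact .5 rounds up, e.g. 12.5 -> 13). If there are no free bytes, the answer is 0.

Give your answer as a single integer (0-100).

Answer: 25

Derivation:
Op 1: a = malloc(6) -> a = 0; heap: [0-5 ALLOC][6-37 FREE]
Op 2: a = realloc(a, 9) -> a = 0; heap: [0-8 ALLOC][9-37 FREE]
Op 3: b = malloc(2) -> b = 9; heap: [0-8 ALLOC][9-10 ALLOC][11-37 FREE]
Op 4: free(a) -> (freed a); heap: [0-8 FREE][9-10 ALLOC][11-37 FREE]
Free blocks: [9 27] total_free=36 largest=27 -> 100*(36-27)/36 = 900/36 = 25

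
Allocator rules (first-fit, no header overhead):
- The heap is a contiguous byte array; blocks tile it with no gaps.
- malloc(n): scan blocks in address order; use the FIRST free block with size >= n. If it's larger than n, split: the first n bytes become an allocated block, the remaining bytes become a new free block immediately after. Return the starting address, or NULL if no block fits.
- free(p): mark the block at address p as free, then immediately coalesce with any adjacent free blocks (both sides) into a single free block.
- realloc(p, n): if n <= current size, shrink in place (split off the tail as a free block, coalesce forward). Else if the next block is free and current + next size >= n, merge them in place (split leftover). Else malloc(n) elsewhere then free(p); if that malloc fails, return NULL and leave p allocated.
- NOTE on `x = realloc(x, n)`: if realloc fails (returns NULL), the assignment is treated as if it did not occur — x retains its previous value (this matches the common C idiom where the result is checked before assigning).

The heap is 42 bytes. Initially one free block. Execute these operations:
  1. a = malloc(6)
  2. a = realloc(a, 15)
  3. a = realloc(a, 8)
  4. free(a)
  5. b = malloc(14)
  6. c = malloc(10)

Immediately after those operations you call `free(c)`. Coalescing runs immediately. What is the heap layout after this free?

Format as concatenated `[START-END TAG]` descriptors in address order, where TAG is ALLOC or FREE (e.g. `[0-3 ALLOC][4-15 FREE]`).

Answer: [0-13 ALLOC][14-41 FREE]

Derivation:
Op 1: a = malloc(6) -> a = 0; heap: [0-5 ALLOC][6-41 FREE]
Op 2: a = realloc(a, 15) -> a = 0; heap: [0-14 ALLOC][15-41 FREE]
Op 3: a = realloc(a, 8) -> a = 0; heap: [0-7 ALLOC][8-41 FREE]
Op 4: free(a) -> (freed a); heap: [0-41 FREE]
Op 5: b = malloc(14) -> b = 0; heap: [0-13 ALLOC][14-41 FREE]
Op 6: c = malloc(10) -> c = 14; heap: [0-13 ALLOC][14-23 ALLOC][24-41 FREE]
free(c): c = 14 -> block [14-23 ALLOC]; mark free, coalesce with adjacent free neighbors -> [0-13 ALLOC][14-41 FREE]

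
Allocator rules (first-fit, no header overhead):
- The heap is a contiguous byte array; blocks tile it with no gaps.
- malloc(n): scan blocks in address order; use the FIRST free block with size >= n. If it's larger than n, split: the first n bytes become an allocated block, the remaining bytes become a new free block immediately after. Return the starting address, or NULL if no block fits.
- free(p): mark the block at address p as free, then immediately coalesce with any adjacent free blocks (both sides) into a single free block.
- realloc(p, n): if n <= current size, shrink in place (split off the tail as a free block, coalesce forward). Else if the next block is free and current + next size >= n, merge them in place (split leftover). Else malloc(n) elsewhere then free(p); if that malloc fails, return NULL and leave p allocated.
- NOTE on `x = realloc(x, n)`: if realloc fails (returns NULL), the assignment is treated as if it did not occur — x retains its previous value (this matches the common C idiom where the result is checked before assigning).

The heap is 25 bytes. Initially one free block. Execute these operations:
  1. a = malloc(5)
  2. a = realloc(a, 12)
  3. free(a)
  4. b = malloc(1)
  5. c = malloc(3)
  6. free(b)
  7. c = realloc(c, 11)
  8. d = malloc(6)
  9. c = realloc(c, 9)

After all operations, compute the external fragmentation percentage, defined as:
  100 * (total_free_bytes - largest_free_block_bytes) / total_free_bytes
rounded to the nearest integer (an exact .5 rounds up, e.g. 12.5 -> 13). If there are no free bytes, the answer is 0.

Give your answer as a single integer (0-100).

Op 1: a = malloc(5) -> a = 0; heap: [0-4 ALLOC][5-24 FREE]
Op 2: a = realloc(a, 12) -> a = 0; heap: [0-11 ALLOC][12-24 FREE]
Op 3: free(a) -> (freed a); heap: [0-24 FREE]
Op 4: b = malloc(1) -> b = 0; heap: [0-0 ALLOC][1-24 FREE]
Op 5: c = malloc(3) -> c = 1; heap: [0-0 ALLOC][1-3 ALLOC][4-24 FREE]
Op 6: free(b) -> (freed b); heap: [0-0 FREE][1-3 ALLOC][4-24 FREE]
Op 7: c = realloc(c, 11) -> c = 1; heap: [0-0 FREE][1-11 ALLOC][12-24 FREE]
Op 8: d = malloc(6) -> d = 12; heap: [0-0 FREE][1-11 ALLOC][12-17 ALLOC][18-24 FREE]
Op 9: c = realloc(c, 9) -> c = 1; heap: [0-0 FREE][1-9 ALLOC][10-11 FREE][12-17 ALLOC][18-24 FREE]
Free blocks: [1 2 7] total_free=10 largest=7 -> 100*(10-7)/10 = 300/10 = 30

Answer: 30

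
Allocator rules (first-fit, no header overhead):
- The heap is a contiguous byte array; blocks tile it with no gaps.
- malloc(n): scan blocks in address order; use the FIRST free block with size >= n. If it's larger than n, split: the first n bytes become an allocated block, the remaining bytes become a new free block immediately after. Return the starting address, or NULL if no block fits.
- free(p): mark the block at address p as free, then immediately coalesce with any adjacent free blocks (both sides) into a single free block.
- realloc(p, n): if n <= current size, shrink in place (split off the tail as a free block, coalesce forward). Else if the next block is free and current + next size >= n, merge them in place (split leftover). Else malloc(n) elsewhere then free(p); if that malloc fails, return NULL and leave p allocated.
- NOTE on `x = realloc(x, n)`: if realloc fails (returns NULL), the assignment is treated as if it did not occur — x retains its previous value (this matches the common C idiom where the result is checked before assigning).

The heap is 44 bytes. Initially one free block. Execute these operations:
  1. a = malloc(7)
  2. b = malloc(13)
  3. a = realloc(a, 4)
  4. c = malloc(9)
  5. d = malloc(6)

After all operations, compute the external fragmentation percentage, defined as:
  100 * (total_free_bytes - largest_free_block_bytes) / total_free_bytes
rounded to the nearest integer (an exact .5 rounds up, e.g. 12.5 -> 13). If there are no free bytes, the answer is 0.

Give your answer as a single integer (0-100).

Op 1: a = malloc(7) -> a = 0; heap: [0-6 ALLOC][7-43 FREE]
Op 2: b = malloc(13) -> b = 7; heap: [0-6 ALLOC][7-19 ALLOC][20-43 FREE]
Op 3: a = realloc(a, 4) -> a = 0; heap: [0-3 ALLOC][4-6 FREE][7-19 ALLOC][20-43 FREE]
Op 4: c = malloc(9) -> c = 20; heap: [0-3 ALLOC][4-6 FREE][7-19 ALLOC][20-28 ALLOC][29-43 FREE]
Op 5: d = malloc(6) -> d = 29; heap: [0-3 ALLOC][4-6 FREE][7-19 ALLOC][20-28 ALLOC][29-34 ALLOC][35-43 FREE]
Free blocks: [3 9] total_free=12 largest=9 -> 100*(12-9)/12 = 300/12 = 25

Answer: 25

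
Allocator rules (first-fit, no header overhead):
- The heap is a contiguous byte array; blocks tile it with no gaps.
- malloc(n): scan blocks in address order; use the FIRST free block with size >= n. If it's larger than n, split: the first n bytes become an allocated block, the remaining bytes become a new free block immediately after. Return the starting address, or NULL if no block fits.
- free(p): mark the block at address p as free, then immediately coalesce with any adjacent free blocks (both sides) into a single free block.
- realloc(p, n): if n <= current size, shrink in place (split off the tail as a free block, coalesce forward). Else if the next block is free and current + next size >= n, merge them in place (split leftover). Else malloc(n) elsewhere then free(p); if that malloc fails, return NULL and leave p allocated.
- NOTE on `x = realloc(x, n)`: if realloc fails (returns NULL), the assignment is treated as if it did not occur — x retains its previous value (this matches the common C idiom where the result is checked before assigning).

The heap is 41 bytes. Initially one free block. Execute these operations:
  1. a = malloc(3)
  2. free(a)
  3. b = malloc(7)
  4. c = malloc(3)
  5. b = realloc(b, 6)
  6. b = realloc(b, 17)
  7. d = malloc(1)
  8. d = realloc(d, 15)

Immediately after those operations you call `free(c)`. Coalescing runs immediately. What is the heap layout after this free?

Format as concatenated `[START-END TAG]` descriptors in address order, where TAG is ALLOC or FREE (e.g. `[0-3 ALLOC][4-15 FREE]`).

Op 1: a = malloc(3) -> a = 0; heap: [0-2 ALLOC][3-40 FREE]
Op 2: free(a) -> (freed a); heap: [0-40 FREE]
Op 3: b = malloc(7) -> b = 0; heap: [0-6 ALLOC][7-40 FREE]
Op 4: c = malloc(3) -> c = 7; heap: [0-6 ALLOC][7-9 ALLOC][10-40 FREE]
Op 5: b = realloc(b, 6) -> b = 0; heap: [0-5 ALLOC][6-6 FREE][7-9 ALLOC][10-40 FREE]
Op 6: b = realloc(b, 17) -> b = 10; heap: [0-6 FREE][7-9 ALLOC][10-26 ALLOC][27-40 FREE]
Op 7: d = malloc(1) -> d = 0; heap: [0-0 ALLOC][1-6 FREE][7-9 ALLOC][10-26 ALLOC][27-40 FREE]
Op 8: d = realloc(d, 15) -> NULL (d unchanged); heap: [0-0 ALLOC][1-6 FREE][7-9 ALLOC][10-26 ALLOC][27-40 FREE]
free(c): c = 7 -> block [7-9 ALLOC]; mark free, coalesce with adjacent free neighbors -> [0-0 ALLOC][1-9 FREE][10-26 ALLOC][27-40 FREE]

Answer: [0-0 ALLOC][1-9 FREE][10-26 ALLOC][27-40 FREE]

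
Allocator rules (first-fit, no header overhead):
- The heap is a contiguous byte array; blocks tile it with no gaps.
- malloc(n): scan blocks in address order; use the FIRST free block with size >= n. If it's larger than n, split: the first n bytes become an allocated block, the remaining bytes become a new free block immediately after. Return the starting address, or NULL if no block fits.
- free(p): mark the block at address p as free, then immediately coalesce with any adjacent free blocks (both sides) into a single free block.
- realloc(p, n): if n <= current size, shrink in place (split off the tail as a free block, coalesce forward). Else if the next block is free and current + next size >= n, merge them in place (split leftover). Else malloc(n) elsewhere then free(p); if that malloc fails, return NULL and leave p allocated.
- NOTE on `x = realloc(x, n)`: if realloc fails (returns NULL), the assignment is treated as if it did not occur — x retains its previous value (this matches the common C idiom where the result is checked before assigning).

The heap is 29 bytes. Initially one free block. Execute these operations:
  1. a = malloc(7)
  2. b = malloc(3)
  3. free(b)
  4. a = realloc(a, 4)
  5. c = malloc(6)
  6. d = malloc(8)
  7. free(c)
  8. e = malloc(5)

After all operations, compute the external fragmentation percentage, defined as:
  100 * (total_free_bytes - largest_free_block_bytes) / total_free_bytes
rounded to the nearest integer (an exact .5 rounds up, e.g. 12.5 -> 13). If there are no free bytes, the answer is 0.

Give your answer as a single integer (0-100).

Answer: 8

Derivation:
Op 1: a = malloc(7) -> a = 0; heap: [0-6 ALLOC][7-28 FREE]
Op 2: b = malloc(3) -> b = 7; heap: [0-6 ALLOC][7-9 ALLOC][10-28 FREE]
Op 3: free(b) -> (freed b); heap: [0-6 ALLOC][7-28 FREE]
Op 4: a = realloc(a, 4) -> a = 0; heap: [0-3 ALLOC][4-28 FREE]
Op 5: c = malloc(6) -> c = 4; heap: [0-3 ALLOC][4-9 ALLOC][10-28 FREE]
Op 6: d = malloc(8) -> d = 10; heap: [0-3 ALLOC][4-9 ALLOC][10-17 ALLOC][18-28 FREE]
Op 7: free(c) -> (freed c); heap: [0-3 ALLOC][4-9 FREE][10-17 ALLOC][18-28 FREE]
Op 8: e = malloc(5) -> e = 4; heap: [0-3 ALLOC][4-8 ALLOC][9-9 FREE][10-17 ALLOC][18-28 FREE]
Free blocks: [1 11] total_free=12 largest=11 -> 100*(12-11)/12 = 100/12 ≈ 8.333 -> rounds to 8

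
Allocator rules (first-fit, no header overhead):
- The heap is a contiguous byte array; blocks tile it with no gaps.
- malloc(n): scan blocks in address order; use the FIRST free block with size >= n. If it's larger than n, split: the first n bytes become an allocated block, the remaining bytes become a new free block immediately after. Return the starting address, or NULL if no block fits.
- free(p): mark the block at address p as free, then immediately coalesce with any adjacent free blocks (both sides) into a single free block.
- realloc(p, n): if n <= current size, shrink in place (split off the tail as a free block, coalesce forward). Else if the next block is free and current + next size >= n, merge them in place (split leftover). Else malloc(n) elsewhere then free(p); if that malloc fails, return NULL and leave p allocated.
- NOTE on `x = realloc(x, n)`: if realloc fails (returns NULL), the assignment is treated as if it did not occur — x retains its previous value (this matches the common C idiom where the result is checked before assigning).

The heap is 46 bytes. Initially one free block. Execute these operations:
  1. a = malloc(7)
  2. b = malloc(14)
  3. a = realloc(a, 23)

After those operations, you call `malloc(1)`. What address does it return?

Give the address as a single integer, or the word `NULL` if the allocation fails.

Answer: 0

Derivation:
Op 1: a = malloc(7) -> a = 0; heap: [0-6 ALLOC][7-45 FREE]
Op 2: b = malloc(14) -> b = 7; heap: [0-6 ALLOC][7-20 ALLOC][21-45 FREE]
Op 3: a = realloc(a, 23) -> a = 21; heap: [0-6 FREE][7-20 ALLOC][21-43 ALLOC][44-45 FREE]
malloc(1): first-fit scan over [0-6 FREE][7-20 ALLOC][21-43 ALLOC][44-45 FREE] -> 0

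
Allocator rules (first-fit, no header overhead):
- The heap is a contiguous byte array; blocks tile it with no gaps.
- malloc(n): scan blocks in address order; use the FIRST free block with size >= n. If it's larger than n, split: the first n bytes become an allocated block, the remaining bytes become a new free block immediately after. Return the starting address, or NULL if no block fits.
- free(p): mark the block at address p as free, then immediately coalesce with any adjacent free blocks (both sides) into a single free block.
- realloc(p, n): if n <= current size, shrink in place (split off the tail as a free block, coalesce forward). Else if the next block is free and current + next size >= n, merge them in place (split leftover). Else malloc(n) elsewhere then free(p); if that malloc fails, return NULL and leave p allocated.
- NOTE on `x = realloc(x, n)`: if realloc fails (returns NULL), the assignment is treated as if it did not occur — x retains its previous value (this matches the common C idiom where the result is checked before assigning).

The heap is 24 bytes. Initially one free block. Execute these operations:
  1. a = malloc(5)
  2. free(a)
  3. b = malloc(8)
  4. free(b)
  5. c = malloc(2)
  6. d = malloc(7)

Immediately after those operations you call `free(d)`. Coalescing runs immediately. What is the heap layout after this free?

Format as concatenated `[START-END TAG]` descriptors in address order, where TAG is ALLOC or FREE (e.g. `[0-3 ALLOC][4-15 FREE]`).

Op 1: a = malloc(5) -> a = 0; heap: [0-4 ALLOC][5-23 FREE]
Op 2: free(a) -> (freed a); heap: [0-23 FREE]
Op 3: b = malloc(8) -> b = 0; heap: [0-7 ALLOC][8-23 FREE]
Op 4: free(b) -> (freed b); heap: [0-23 FREE]
Op 5: c = malloc(2) -> c = 0; heap: [0-1 ALLOC][2-23 FREE]
Op 6: d = malloc(7) -> d = 2; heap: [0-1 ALLOC][2-8 ALLOC][9-23 FREE]
free(d): d = 2 -> block [2-8 ALLOC]; mark free, coalesce with adjacent free neighbors -> [0-1 ALLOC][2-23 FREE]

Answer: [0-1 ALLOC][2-23 FREE]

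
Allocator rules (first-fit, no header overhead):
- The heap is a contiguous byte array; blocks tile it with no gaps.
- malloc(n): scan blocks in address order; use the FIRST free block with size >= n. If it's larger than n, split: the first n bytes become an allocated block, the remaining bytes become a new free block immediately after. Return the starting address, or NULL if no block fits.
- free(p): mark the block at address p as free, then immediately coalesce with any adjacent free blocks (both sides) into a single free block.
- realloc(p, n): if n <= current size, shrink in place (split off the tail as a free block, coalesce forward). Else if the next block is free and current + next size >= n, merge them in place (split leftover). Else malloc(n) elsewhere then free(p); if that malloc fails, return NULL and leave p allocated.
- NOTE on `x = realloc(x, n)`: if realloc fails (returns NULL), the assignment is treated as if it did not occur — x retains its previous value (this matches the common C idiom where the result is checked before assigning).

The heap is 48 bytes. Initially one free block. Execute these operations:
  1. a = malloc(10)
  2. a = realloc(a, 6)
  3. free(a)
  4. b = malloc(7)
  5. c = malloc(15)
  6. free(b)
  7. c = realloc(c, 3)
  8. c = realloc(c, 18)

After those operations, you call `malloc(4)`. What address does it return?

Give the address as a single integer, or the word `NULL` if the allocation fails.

Answer: 0

Derivation:
Op 1: a = malloc(10) -> a = 0; heap: [0-9 ALLOC][10-47 FREE]
Op 2: a = realloc(a, 6) -> a = 0; heap: [0-5 ALLOC][6-47 FREE]
Op 3: free(a) -> (freed a); heap: [0-47 FREE]
Op 4: b = malloc(7) -> b = 0; heap: [0-6 ALLOC][7-47 FREE]
Op 5: c = malloc(15) -> c = 7; heap: [0-6 ALLOC][7-21 ALLOC][22-47 FREE]
Op 6: free(b) -> (freed b); heap: [0-6 FREE][7-21 ALLOC][22-47 FREE]
Op 7: c = realloc(c, 3) -> c = 7; heap: [0-6 FREE][7-9 ALLOC][10-47 FREE]
Op 8: c = realloc(c, 18) -> c = 7; heap: [0-6 FREE][7-24 ALLOC][25-47 FREE]
malloc(4): first-fit scan over [0-6 FREE][7-24 ALLOC][25-47 FREE] -> 0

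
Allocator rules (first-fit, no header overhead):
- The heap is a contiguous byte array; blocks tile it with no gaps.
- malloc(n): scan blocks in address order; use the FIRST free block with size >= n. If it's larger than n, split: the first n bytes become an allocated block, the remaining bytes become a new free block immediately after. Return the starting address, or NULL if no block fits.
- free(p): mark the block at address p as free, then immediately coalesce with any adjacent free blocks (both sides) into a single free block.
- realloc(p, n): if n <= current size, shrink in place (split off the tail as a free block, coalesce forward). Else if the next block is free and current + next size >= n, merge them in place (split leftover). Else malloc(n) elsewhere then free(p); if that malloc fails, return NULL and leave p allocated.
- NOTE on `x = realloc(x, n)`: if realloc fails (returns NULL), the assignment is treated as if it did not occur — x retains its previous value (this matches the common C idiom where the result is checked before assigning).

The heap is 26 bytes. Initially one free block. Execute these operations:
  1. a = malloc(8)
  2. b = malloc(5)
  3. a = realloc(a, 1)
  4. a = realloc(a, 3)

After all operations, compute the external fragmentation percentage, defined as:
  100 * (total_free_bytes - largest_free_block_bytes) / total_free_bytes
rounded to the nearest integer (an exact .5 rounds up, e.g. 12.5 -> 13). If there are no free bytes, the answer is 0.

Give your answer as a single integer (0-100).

Answer: 28

Derivation:
Op 1: a = malloc(8) -> a = 0; heap: [0-7 ALLOC][8-25 FREE]
Op 2: b = malloc(5) -> b = 8; heap: [0-7 ALLOC][8-12 ALLOC][13-25 FREE]
Op 3: a = realloc(a, 1) -> a = 0; heap: [0-0 ALLOC][1-7 FREE][8-12 ALLOC][13-25 FREE]
Op 4: a = realloc(a, 3) -> a = 0; heap: [0-2 ALLOC][3-7 FREE][8-12 ALLOC][13-25 FREE]
Free blocks: [5 13] total_free=18 largest=13 -> 100*(18-13)/18 = 500/18 ≈ 27.778 -> rounds to 28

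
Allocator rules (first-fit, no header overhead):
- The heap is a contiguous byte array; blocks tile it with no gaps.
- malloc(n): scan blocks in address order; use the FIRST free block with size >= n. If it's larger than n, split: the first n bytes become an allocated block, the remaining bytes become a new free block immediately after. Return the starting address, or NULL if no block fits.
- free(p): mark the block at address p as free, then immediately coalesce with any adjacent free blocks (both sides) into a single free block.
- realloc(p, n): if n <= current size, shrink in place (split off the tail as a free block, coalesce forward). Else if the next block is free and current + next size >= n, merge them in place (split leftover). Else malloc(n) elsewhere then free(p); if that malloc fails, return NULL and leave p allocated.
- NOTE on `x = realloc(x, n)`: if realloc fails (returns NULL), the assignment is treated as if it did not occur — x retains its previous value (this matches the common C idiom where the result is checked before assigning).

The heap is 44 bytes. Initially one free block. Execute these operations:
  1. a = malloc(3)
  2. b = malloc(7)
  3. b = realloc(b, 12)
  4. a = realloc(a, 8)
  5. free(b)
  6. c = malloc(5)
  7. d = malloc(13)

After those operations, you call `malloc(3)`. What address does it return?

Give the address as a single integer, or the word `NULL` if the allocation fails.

Answer: 5

Derivation:
Op 1: a = malloc(3) -> a = 0; heap: [0-2 ALLOC][3-43 FREE]
Op 2: b = malloc(7) -> b = 3; heap: [0-2 ALLOC][3-9 ALLOC][10-43 FREE]
Op 3: b = realloc(b, 12) -> b = 3; heap: [0-2 ALLOC][3-14 ALLOC][15-43 FREE]
Op 4: a = realloc(a, 8) -> a = 15; heap: [0-2 FREE][3-14 ALLOC][15-22 ALLOC][23-43 FREE]
Op 5: free(b) -> (freed b); heap: [0-14 FREE][15-22 ALLOC][23-43 FREE]
Op 6: c = malloc(5) -> c = 0; heap: [0-4 ALLOC][5-14 FREE][15-22 ALLOC][23-43 FREE]
Op 7: d = malloc(13) -> d = 23; heap: [0-4 ALLOC][5-14 FREE][15-22 ALLOC][23-35 ALLOC][36-43 FREE]
malloc(3): first-fit scan over [0-4 ALLOC][5-14 FREE][15-22 ALLOC][23-35 ALLOC][36-43 FREE] -> 5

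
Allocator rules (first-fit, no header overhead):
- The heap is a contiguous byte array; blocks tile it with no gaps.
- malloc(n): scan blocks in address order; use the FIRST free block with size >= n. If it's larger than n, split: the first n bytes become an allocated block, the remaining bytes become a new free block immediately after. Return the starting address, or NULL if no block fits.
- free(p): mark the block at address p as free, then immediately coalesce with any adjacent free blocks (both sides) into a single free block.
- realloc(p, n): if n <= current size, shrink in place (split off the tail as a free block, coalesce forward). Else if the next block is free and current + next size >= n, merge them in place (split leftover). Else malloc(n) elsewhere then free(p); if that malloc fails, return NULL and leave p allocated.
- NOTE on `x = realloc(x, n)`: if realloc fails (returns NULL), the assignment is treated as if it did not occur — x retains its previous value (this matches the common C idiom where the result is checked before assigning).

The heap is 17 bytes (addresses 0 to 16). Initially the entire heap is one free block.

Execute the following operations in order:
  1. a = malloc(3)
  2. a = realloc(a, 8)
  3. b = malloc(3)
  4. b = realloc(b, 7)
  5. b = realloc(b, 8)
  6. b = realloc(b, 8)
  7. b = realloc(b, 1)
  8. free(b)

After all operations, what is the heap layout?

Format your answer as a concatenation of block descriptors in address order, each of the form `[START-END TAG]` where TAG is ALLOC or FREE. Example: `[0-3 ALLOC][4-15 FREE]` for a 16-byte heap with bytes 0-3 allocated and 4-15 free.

Op 1: a = malloc(3) -> a = 0; heap: [0-2 ALLOC][3-16 FREE]
Op 2: a = realloc(a, 8) -> a = 0; heap: [0-7 ALLOC][8-16 FREE]
Op 3: b = malloc(3) -> b = 8; heap: [0-7 ALLOC][8-10 ALLOC][11-16 FREE]
Op 4: b = realloc(b, 7) -> b = 8; heap: [0-7 ALLOC][8-14 ALLOC][15-16 FREE]
Op 5: b = realloc(b, 8) -> b = 8; heap: [0-7 ALLOC][8-15 ALLOC][16-16 FREE]
Op 6: b = realloc(b, 8) -> b = 8; heap: [0-7 ALLOC][8-15 ALLOC][16-16 FREE]
Op 7: b = realloc(b, 1) -> b = 8; heap: [0-7 ALLOC][8-8 ALLOC][9-16 FREE]
Op 8: free(b) -> (freed b); heap: [0-7 ALLOC][8-16 FREE]

Answer: [0-7 ALLOC][8-16 FREE]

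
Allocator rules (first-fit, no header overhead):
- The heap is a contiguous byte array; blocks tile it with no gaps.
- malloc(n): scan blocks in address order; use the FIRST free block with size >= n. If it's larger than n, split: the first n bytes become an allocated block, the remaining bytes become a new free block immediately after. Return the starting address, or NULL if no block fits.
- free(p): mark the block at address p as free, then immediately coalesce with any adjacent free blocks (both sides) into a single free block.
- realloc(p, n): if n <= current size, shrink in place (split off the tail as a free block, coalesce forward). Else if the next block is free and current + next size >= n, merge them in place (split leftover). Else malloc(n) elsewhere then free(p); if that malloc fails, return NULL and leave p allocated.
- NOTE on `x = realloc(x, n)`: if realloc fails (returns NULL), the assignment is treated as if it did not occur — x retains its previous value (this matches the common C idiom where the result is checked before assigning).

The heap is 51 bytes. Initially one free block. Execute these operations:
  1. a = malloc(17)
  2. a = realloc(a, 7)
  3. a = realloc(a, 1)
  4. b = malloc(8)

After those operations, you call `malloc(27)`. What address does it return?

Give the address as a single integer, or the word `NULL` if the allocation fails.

Answer: 9

Derivation:
Op 1: a = malloc(17) -> a = 0; heap: [0-16 ALLOC][17-50 FREE]
Op 2: a = realloc(a, 7) -> a = 0; heap: [0-6 ALLOC][7-50 FREE]
Op 3: a = realloc(a, 1) -> a = 0; heap: [0-0 ALLOC][1-50 FREE]
Op 4: b = malloc(8) -> b = 1; heap: [0-0 ALLOC][1-8 ALLOC][9-50 FREE]
malloc(27): first-fit scan over [0-0 ALLOC][1-8 ALLOC][9-50 FREE] -> 9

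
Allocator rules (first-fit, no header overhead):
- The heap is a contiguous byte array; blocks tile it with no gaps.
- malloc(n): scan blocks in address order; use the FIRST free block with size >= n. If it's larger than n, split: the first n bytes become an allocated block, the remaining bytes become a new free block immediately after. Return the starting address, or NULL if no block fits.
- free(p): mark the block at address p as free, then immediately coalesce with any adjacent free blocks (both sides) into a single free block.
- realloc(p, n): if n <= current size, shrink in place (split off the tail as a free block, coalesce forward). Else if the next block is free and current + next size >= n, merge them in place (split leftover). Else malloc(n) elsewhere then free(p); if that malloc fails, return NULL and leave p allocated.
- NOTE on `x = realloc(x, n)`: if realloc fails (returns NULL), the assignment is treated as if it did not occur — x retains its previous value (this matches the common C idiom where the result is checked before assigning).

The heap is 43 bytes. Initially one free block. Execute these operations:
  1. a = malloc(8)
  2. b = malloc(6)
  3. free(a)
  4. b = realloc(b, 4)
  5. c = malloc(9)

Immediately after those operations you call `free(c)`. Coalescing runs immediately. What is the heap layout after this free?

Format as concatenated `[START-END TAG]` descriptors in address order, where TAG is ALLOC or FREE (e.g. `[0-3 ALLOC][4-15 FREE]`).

Op 1: a = malloc(8) -> a = 0; heap: [0-7 ALLOC][8-42 FREE]
Op 2: b = malloc(6) -> b = 8; heap: [0-7 ALLOC][8-13 ALLOC][14-42 FREE]
Op 3: free(a) -> (freed a); heap: [0-7 FREE][8-13 ALLOC][14-42 FREE]
Op 4: b = realloc(b, 4) -> b = 8; heap: [0-7 FREE][8-11 ALLOC][12-42 FREE]
Op 5: c = malloc(9) -> c = 12; heap: [0-7 FREE][8-11 ALLOC][12-20 ALLOC][21-42 FREE]
free(c): c = 12 -> block [12-20 ALLOC]; mark free, coalesce with adjacent free neighbors -> [0-7 FREE][8-11 ALLOC][12-42 FREE]

Answer: [0-7 FREE][8-11 ALLOC][12-42 FREE]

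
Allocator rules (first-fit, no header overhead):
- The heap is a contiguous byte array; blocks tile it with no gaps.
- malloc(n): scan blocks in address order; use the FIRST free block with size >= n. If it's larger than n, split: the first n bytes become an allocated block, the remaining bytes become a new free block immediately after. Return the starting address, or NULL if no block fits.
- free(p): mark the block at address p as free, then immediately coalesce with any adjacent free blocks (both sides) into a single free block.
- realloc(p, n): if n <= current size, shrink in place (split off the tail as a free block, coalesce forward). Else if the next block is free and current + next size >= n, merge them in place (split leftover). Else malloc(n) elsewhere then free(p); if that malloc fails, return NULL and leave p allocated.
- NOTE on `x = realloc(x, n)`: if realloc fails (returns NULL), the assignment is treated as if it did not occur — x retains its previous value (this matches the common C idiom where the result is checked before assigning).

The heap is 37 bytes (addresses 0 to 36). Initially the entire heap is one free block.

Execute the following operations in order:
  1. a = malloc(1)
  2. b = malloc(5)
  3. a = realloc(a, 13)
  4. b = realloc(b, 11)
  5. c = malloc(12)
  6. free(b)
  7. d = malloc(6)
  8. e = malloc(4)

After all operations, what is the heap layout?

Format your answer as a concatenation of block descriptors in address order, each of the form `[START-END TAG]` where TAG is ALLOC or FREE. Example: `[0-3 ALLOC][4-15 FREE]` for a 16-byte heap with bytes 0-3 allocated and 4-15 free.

Op 1: a = malloc(1) -> a = 0; heap: [0-0 ALLOC][1-36 FREE]
Op 2: b = malloc(5) -> b = 1; heap: [0-0 ALLOC][1-5 ALLOC][6-36 FREE]
Op 3: a = realloc(a, 13) -> a = 6; heap: [0-0 FREE][1-5 ALLOC][6-18 ALLOC][19-36 FREE]
Op 4: b = realloc(b, 11) -> b = 19; heap: [0-5 FREE][6-18 ALLOC][19-29 ALLOC][30-36 FREE]
Op 5: c = malloc(12) -> c = NULL; heap: [0-5 FREE][6-18 ALLOC][19-29 ALLOC][30-36 FREE]
Op 6: free(b) -> (freed b); heap: [0-5 FREE][6-18 ALLOC][19-36 FREE]
Op 7: d = malloc(6) -> d = 0; heap: [0-5 ALLOC][6-18 ALLOC][19-36 FREE]
Op 8: e = malloc(4) -> e = 19; heap: [0-5 ALLOC][6-18 ALLOC][19-22 ALLOC][23-36 FREE]

Answer: [0-5 ALLOC][6-18 ALLOC][19-22 ALLOC][23-36 FREE]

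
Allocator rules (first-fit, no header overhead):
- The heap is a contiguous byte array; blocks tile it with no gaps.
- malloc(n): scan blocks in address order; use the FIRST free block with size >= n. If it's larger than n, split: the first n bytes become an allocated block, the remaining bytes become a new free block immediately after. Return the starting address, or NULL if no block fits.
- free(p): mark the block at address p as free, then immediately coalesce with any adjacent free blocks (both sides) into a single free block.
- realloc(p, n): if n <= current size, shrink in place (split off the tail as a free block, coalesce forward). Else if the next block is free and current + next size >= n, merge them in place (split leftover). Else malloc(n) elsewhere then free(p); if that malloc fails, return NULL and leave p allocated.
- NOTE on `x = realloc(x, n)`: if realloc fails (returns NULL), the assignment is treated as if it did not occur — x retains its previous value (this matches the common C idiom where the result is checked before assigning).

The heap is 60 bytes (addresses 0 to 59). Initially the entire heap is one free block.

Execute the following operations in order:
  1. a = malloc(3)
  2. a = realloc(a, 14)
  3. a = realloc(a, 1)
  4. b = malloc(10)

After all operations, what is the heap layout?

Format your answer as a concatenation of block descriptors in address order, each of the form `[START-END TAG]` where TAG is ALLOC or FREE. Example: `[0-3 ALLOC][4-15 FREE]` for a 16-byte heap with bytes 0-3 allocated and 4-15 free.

Answer: [0-0 ALLOC][1-10 ALLOC][11-59 FREE]

Derivation:
Op 1: a = malloc(3) -> a = 0; heap: [0-2 ALLOC][3-59 FREE]
Op 2: a = realloc(a, 14) -> a = 0; heap: [0-13 ALLOC][14-59 FREE]
Op 3: a = realloc(a, 1) -> a = 0; heap: [0-0 ALLOC][1-59 FREE]
Op 4: b = malloc(10) -> b = 1; heap: [0-0 ALLOC][1-10 ALLOC][11-59 FREE]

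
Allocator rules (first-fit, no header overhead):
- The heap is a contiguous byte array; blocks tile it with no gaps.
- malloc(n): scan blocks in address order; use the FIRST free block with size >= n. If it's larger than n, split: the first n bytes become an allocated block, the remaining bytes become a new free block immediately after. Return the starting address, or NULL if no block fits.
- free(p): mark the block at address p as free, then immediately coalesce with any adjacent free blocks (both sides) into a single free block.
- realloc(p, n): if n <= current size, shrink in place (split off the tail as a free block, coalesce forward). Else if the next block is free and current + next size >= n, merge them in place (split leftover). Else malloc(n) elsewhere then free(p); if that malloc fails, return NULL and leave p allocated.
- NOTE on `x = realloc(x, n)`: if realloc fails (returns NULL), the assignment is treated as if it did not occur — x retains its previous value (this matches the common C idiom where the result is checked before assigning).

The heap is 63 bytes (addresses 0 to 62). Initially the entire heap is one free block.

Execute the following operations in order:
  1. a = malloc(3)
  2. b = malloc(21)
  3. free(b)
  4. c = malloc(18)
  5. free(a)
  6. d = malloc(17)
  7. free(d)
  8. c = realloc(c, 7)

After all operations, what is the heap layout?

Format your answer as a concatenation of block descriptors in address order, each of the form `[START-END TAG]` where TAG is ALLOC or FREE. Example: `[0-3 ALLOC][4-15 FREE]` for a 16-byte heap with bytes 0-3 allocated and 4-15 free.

Op 1: a = malloc(3) -> a = 0; heap: [0-2 ALLOC][3-62 FREE]
Op 2: b = malloc(21) -> b = 3; heap: [0-2 ALLOC][3-23 ALLOC][24-62 FREE]
Op 3: free(b) -> (freed b); heap: [0-2 ALLOC][3-62 FREE]
Op 4: c = malloc(18) -> c = 3; heap: [0-2 ALLOC][3-20 ALLOC][21-62 FREE]
Op 5: free(a) -> (freed a); heap: [0-2 FREE][3-20 ALLOC][21-62 FREE]
Op 6: d = malloc(17) -> d = 21; heap: [0-2 FREE][3-20 ALLOC][21-37 ALLOC][38-62 FREE]
Op 7: free(d) -> (freed d); heap: [0-2 FREE][3-20 ALLOC][21-62 FREE]
Op 8: c = realloc(c, 7) -> c = 3; heap: [0-2 FREE][3-9 ALLOC][10-62 FREE]

Answer: [0-2 FREE][3-9 ALLOC][10-62 FREE]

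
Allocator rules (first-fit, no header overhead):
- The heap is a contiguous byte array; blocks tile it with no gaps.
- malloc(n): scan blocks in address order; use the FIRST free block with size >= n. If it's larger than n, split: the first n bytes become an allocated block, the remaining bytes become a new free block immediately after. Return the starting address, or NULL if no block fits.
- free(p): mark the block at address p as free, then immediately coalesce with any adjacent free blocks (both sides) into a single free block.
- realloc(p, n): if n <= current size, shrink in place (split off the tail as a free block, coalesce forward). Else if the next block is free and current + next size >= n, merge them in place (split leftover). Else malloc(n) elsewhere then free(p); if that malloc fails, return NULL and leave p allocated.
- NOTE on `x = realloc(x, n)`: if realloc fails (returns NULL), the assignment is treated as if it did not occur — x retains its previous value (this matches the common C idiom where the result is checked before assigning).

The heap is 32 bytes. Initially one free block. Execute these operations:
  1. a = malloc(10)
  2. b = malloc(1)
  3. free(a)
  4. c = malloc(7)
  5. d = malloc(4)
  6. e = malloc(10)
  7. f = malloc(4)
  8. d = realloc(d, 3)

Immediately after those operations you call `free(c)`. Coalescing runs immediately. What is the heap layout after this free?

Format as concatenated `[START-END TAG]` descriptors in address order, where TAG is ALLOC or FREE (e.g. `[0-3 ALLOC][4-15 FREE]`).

Answer: [0-9 FREE][10-10 ALLOC][11-13 ALLOC][14-14 FREE][15-24 ALLOC][25-28 ALLOC][29-31 FREE]

Derivation:
Op 1: a = malloc(10) -> a = 0; heap: [0-9 ALLOC][10-31 FREE]
Op 2: b = malloc(1) -> b = 10; heap: [0-9 ALLOC][10-10 ALLOC][11-31 FREE]
Op 3: free(a) -> (freed a); heap: [0-9 FREE][10-10 ALLOC][11-31 FREE]
Op 4: c = malloc(7) -> c = 0; heap: [0-6 ALLOC][7-9 FREE][10-10 ALLOC][11-31 FREE]
Op 5: d = malloc(4) -> d = 11; heap: [0-6 ALLOC][7-9 FREE][10-10 ALLOC][11-14 ALLOC][15-31 FREE]
Op 6: e = malloc(10) -> e = 15; heap: [0-6 ALLOC][7-9 FREE][10-10 ALLOC][11-14 ALLOC][15-24 ALLOC][25-31 FREE]
Op 7: f = malloc(4) -> f = 25; heap: [0-6 ALLOC][7-9 FREE][10-10 ALLOC][11-14 ALLOC][15-24 ALLOC][25-28 ALLOC][29-31 FREE]
Op 8: d = realloc(d, 3) -> d = 11; heap: [0-6 ALLOC][7-9 FREE][10-10 ALLOC][11-13 ALLOC][14-14 FREE][15-24 ALLOC][25-28 ALLOC][29-31 FREE]
free(c): c = 0 -> block [0-6 ALLOC]; mark free, coalesce with adjacent free neighbors -> [0-9 FREE][10-10 ALLOC][11-13 ALLOC][14-14 FREE][15-24 ALLOC][25-28 ALLOC][29-31 FREE]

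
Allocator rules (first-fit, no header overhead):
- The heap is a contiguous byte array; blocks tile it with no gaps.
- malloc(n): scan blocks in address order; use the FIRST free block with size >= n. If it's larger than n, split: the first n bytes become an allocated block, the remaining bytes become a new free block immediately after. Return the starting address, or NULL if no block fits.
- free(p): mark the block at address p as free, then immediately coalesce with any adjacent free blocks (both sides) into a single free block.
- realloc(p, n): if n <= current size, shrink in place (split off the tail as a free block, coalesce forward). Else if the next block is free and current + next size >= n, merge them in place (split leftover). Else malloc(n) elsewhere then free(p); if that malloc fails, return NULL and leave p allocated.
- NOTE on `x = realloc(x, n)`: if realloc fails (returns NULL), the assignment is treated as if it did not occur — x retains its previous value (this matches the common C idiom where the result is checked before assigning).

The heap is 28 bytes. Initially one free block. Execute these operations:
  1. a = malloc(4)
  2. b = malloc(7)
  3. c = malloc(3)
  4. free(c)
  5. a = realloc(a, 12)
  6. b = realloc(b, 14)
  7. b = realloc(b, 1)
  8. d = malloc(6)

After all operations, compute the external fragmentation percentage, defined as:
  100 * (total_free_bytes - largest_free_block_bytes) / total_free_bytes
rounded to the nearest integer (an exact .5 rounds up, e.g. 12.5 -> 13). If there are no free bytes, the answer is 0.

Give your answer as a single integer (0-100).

Op 1: a = malloc(4) -> a = 0; heap: [0-3 ALLOC][4-27 FREE]
Op 2: b = malloc(7) -> b = 4; heap: [0-3 ALLOC][4-10 ALLOC][11-27 FREE]
Op 3: c = malloc(3) -> c = 11; heap: [0-3 ALLOC][4-10 ALLOC][11-13 ALLOC][14-27 FREE]
Op 4: free(c) -> (freed c); heap: [0-3 ALLOC][4-10 ALLOC][11-27 FREE]
Op 5: a = realloc(a, 12) -> a = 11; heap: [0-3 FREE][4-10 ALLOC][11-22 ALLOC][23-27 FREE]
Op 6: b = realloc(b, 14) -> NULL (b unchanged); heap: [0-3 FREE][4-10 ALLOC][11-22 ALLOC][23-27 FREE]
Op 7: b = realloc(b, 1) -> b = 4; heap: [0-3 FREE][4-4 ALLOC][5-10 FREE][11-22 ALLOC][23-27 FREE]
Op 8: d = malloc(6) -> d = 5; heap: [0-3 FREE][4-4 ALLOC][5-10 ALLOC][11-22 ALLOC][23-27 FREE]
Free blocks: [4 5] total_free=9 largest=5 -> 100*(9-5)/9 = 400/9 ≈ 44.444 -> rounds to 44

Answer: 44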